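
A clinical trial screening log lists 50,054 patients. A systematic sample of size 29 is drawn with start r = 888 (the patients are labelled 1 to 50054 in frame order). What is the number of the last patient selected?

49216

k = 50054/29 = 1726
29th selection = r + (29−1)·k = 888 + 28×1726 = 888 + 48328 = 49216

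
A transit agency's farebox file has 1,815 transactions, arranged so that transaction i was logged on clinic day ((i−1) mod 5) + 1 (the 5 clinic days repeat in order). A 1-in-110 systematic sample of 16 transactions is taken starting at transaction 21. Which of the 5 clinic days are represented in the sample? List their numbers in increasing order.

1

Consecutive selections differ by k = 110, so their clinic day numbers differ by 110 mod 5 = 0.
gcd(110, 5) = 5, so the sample visits 5/5 = 1 distinct residues mod 5.
Start 21 is clinic day 1; the clinic days hit are 1.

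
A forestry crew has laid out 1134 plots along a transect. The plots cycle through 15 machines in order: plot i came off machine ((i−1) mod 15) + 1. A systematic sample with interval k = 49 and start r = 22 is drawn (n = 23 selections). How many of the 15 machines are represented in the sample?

Consecutive selections differ by k = 49, so their machine numbers differ by 49 mod 15 = 4.
gcd(49, 15) = 1, so the sample visits 15/1 = 15 distinct residues mod 15.
Start 22 is machine 7; the machines hit are 1, 2, 3, 4, 5, 6, 7, 8, 9, 10, 11, 12, 13, 14, 15.

15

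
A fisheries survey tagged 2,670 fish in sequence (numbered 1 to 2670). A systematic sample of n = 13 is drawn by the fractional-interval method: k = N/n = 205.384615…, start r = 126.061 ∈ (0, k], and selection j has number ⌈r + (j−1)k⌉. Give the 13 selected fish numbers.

127, 332, 537, 743, 948, 1153, 1359, 1564, 1770, 1975, 2180, 2386, 2591

j=1: r + 0k = 126.061 → ⌈·⌉ = 127
j=2: r + 1k = 331.445615… → ⌈·⌉ = 332
j=3: r + 2k = 536.830230… → ⌈·⌉ = 537
j=4: r + 3k = 742.214846… → ⌈·⌉ = 743
j=5: r + 4k = 947.599461… → ⌈·⌉ = 948
j=6: r + 5k = 1152.984076… → ⌈·⌉ = 1153
j=7: r + 6k = 1358.368692… → ⌈·⌉ = 1359
j=8: r + 7k = 1563.753307… → ⌈·⌉ = 1564
j=9: r + 8k = 1769.137923… → ⌈·⌉ = 1770
j=10: r + 9k = 1974.522538… → ⌈·⌉ = 1975
j=11: r + 10k = 2179.907153… → ⌈·⌉ = 2180
j=12: r + 11k = 2385.291769… → ⌈·⌉ = 2386
j=13: r + 12k = 2590.676384… → ⌈·⌉ = 2591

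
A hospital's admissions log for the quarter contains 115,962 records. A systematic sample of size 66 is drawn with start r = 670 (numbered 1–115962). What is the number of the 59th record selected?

102576

k = 115962/66 = 1757
59th selection = r + (59−1)·k = 670 + 58×1757 = 670 + 101906 = 102576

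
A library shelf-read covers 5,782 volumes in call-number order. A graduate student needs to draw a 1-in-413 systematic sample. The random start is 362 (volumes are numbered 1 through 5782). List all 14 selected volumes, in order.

volume 1: 362
volume 2: 362 + 413 = 775
volume 3: 775 + 413 = 1188
volume 4: 1188 + 413 = 1601
volume 5: 1601 + 413 = 2014
volume 6: 2014 + 413 = 2427
volume 7: 2427 + 413 = 2840
volume 8: 2840 + 413 = 3253
volume 9: 3253 + 413 = 3666
volume 10: 3666 + 413 = 4079
volume 11: 4079 + 413 = 4492
volume 12: 4492 + 413 = 4905
volume 13: 4905 + 413 = 5318
volume 14: 5318 + 413 = 5731

362, 775, 1188, 1601, 2014, 2427, 2840, 3253, 3666, 4079, 4492, 4905, 5318, 5731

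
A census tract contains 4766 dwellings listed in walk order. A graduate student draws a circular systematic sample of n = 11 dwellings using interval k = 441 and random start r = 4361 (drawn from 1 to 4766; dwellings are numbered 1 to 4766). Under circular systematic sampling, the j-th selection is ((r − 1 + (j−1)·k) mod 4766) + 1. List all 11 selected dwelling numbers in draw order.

4361, 36, 477, 918, 1359, 1800, 2241, 2682, 3123, 3564, 4005

Selection 1: 4361
Selection 2: 4361 + 441 = 4802 → 4802 − 4766 = 36
Selection 3: 36 + 441 = 477
Selection 4: 477 + 441 = 918
Selection 5: 918 + 441 = 1359
Selection 6: 1359 + 441 = 1800
Selection 7: 1800 + 441 = 2241
Selection 8: 2241 + 441 = 2682
Selection 9: 2682 + 441 = 3123
Selection 10: 3123 + 441 = 3564
Selection 11: 3564 + 441 = 4005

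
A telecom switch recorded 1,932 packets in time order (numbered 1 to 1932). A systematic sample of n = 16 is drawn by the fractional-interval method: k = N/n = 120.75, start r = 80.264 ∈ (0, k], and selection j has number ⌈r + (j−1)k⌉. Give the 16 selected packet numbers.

j=1: r + 0k = 80.264 → ⌈·⌉ = 81
j=2: r + 1k = 201.014 → ⌈·⌉ = 202
j=3: r + 2k = 321.764 → ⌈·⌉ = 322
j=4: r + 3k = 442.514 → ⌈·⌉ = 443
j=5: r + 4k = 563.264 → ⌈·⌉ = 564
j=6: r + 5k = 684.014 → ⌈·⌉ = 685
j=7: r + 6k = 804.764 → ⌈·⌉ = 805
j=8: r + 7k = 925.514 → ⌈·⌉ = 926
j=9: r + 8k = 1046.264 → ⌈·⌉ = 1047
j=10: r + 9k = 1167.014 → ⌈·⌉ = 1168
j=11: r + 10k = 1287.764 → ⌈·⌉ = 1288
j=12: r + 11k = 1408.514 → ⌈·⌉ = 1409
j=13: r + 12k = 1529.264 → ⌈·⌉ = 1530
j=14: r + 13k = 1650.014 → ⌈·⌉ = 1651
j=15: r + 14k = 1770.764 → ⌈·⌉ = 1771
j=16: r + 15k = 1891.514 → ⌈·⌉ = 1892

81, 202, 322, 443, 564, 685, 805, 926, 1047, 1168, 1288, 1409, 1530, 1651, 1771, 1892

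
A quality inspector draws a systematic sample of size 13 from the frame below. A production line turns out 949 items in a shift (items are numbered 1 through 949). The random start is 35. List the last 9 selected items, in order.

k = N/n = 949/13 = 73
5th selection = 35 + 4×73 = 327
6th: 327 + 73 = 400
7th: 400 + 73 = 473
8th: 473 + 73 = 546
9th: 546 + 73 = 619
10th: 619 + 73 = 692
11th: 692 + 73 = 765
12th: 765 + 73 = 838
13th: 838 + 73 = 911

327, 400, 473, 546, 619, 692, 765, 838, 911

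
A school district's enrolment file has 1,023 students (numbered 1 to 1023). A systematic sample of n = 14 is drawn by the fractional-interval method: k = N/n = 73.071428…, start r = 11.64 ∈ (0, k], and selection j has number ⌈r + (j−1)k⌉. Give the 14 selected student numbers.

12, 85, 158, 231, 304, 377, 451, 524, 597, 670, 743, 816, 889, 962

j=1: r + 0k = 11.64 → ⌈·⌉ = 12
j=2: r + 1k = 84.711428… → ⌈·⌉ = 85
j=3: r + 2k = 157.782857… → ⌈·⌉ = 158
j=4: r + 3k = 230.854285… → ⌈·⌉ = 231
j=5: r + 4k = 303.925714… → ⌈·⌉ = 304
j=6: r + 5k = 376.997142… → ⌈·⌉ = 377
j=7: r + 6k = 450.068571… → ⌈·⌉ = 451
j=8: r + 7k = 523.14 → ⌈·⌉ = 524
j=9: r + 8k = 596.211428… → ⌈·⌉ = 597
j=10: r + 9k = 669.282857… → ⌈·⌉ = 670
j=11: r + 10k = 742.354285… → ⌈·⌉ = 743
j=12: r + 11k = 815.425714… → ⌈·⌉ = 816
j=13: r + 12k = 888.497142… → ⌈·⌉ = 889
j=14: r + 13k = 961.568571… → ⌈·⌉ = 962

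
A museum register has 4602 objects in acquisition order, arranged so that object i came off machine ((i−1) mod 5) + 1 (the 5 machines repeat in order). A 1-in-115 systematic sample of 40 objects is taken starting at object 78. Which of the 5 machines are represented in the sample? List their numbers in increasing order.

3

Consecutive selections differ by k = 115, so their machine numbers differ by 115 mod 5 = 0.
gcd(115, 5) = 5, so the sample visits 5/5 = 1 distinct residues mod 5.
Start 78 is machine 3; the machines hit are 3.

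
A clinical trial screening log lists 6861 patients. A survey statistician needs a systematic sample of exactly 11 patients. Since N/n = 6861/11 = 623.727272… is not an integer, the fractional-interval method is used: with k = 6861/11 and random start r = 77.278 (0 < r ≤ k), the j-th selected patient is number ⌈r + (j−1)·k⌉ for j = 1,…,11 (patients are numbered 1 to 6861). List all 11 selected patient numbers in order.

78, 702, 1325, 1949, 2573, 3196, 3820, 4444, 5068, 5691, 6315

j=1: r + 0k = 77.278 → ⌈·⌉ = 78
j=2: r + 1k = 701.005272… → ⌈·⌉ = 702
j=3: r + 2k = 1324.732545… → ⌈·⌉ = 1325
j=4: r + 3k = 1948.459818… → ⌈·⌉ = 1949
j=5: r + 4k = 2572.187090… → ⌈·⌉ = 2573
j=6: r + 5k = 3195.914363… → ⌈·⌉ = 3196
j=7: r + 6k = 3819.641636… → ⌈·⌉ = 3820
j=8: r + 7k = 4443.368909… → ⌈·⌉ = 4444
j=9: r + 8k = 5067.096181… → ⌈·⌉ = 5068
j=10: r + 9k = 5690.823454… → ⌈·⌉ = 5691
j=11: r + 10k = 6314.550727… → ⌈·⌉ = 6315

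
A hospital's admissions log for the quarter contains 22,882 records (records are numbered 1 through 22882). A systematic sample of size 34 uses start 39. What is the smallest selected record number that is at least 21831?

k = 22882/34 = 673
Steps past start: ⌈(21831 − 39)/673⌉ = ⌈21792/673⌉ = 33
Selected record: 39 + 33×673 = 22248

22248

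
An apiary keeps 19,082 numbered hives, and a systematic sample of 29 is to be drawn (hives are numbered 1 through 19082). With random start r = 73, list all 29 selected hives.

73, 731, 1389, 2047, 2705, 3363, 4021, 4679, 5337, 5995, 6653, 7311, 7969, 8627, 9285, 9943, 10601, 11259, 11917, 12575, 13233, 13891, 14549, 15207, 15865, 16523, 17181, 17839, 18497

k = N/n = 19082/29 = 658
hive 1: 73
hive 2: 73 + 658 = 731
hive 3: 731 + 658 = 1389
hive 4: 1389 + 658 = 2047
hive 5: 2047 + 658 = 2705
hive 6: 2705 + 658 = 3363
hive 7: 3363 + 658 = 4021
hive 8: 4021 + 658 = 4679
hive 9: 4679 + 658 = 5337
hive 10: 5337 + 658 = 5995
hive 11: 5995 + 658 = 6653
hive 12: 6653 + 658 = 7311
hive 13: 7311 + 658 = 7969
hive 14: 7969 + 658 = 8627
hive 15: 8627 + 658 = 9285
hive 16: 9285 + 658 = 9943
hive 17: 9943 + 658 = 10601
hive 18: 10601 + 658 = 11259
hive 19: 11259 + 658 = 11917
hive 20: 11917 + 658 = 12575
hive 21: 12575 + 658 = 13233
hive 22: 13233 + 658 = 13891
hive 23: 13891 + 658 = 14549
hive 24: 14549 + 658 = 15207
hive 25: 15207 + 658 = 15865
hive 26: 15865 + 658 = 16523
hive 27: 16523 + 658 = 17181
hive 28: 17181 + 658 = 17839
hive 29: 17839 + 658 = 18497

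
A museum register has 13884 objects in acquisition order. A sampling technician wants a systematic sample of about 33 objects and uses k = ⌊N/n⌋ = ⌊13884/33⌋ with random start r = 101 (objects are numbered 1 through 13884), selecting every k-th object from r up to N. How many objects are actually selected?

33

k = ⌊13884/33⌋ = 420
Achieved size = ⌊(13884 − 101)/420⌋ + 1 = ⌊13783/420⌋ + 1 = 32 + 1 = 33
(last selection: 101 + 32×420 = 13541 ≤ 13884; next would be 13961 > 13884)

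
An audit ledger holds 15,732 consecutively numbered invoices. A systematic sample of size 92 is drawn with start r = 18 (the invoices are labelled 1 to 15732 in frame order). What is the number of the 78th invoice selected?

k = 15732/92 = 171
78th selection = r + (78−1)·k = 18 + 77×171 = 18 + 13167 = 13185

13185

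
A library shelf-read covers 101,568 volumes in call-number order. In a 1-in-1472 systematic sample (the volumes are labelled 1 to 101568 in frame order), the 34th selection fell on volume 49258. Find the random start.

k = 1472
r = 49258 − (34−1)×1472 = 49258 − 48576 = 682

682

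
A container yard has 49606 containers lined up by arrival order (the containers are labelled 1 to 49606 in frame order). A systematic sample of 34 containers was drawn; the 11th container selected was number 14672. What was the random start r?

k = 49606/34 = 1459
r = 14672 − (11−1)×1459 = 14672 − 14590 = 82

82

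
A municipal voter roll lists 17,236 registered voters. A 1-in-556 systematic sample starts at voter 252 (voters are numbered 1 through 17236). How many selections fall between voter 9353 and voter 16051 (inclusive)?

12

k = 556
First selection ≥ 9353: 252 + ⌈(9353−252)/556⌉·556 = 252 + 17×556 = 9704
Last selection ≤ 16051: 252 + ⌊(16051−252)/556⌋·556 = 252 + 28×556 = 15820
Count = 28 − 17 + 1 = 12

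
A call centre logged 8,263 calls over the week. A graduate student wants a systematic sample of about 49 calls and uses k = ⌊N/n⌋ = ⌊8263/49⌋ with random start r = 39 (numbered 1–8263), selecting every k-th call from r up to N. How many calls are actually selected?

k = ⌊8263/49⌋ = 168
Achieved size = ⌊(8263 − 39)/168⌋ + 1 = ⌊8224/168⌋ + 1 = 48 + 1 = 49
(last selection: 39 + 48×168 = 8103 ≤ 8263; next would be 8271 > 8263)

49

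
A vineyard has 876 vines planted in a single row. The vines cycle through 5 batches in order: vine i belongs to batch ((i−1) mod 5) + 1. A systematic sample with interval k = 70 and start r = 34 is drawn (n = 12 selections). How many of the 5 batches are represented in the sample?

1

Consecutive selections differ by k = 70, so their batch numbers differ by 70 mod 5 = 0.
gcd(70, 5) = 5, so the sample visits 5/5 = 1 distinct residues mod 5.
Start 34 is batch 4; the batches hit are 4.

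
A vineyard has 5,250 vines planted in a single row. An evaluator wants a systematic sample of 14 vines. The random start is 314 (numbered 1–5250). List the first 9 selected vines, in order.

314, 689, 1064, 1439, 1814, 2189, 2564, 2939, 3314

k = N/n = 5250/14 = 375
vine 1: 314
vine 2: 314 + 375 = 689
vine 3: 689 + 375 = 1064
vine 4: 1064 + 375 = 1439
vine 5: 1439 + 375 = 1814
vine 6: 1814 + 375 = 2189
vine 7: 2189 + 375 = 2564
vine 8: 2564 + 375 = 2939
vine 9: 2939 + 375 = 3314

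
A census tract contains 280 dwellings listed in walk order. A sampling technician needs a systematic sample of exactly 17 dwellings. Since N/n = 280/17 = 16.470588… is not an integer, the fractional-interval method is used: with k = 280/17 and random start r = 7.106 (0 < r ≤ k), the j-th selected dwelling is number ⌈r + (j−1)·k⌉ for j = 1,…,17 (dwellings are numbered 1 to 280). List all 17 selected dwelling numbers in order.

j=1: r + 0k = 7.106 → ⌈·⌉ = 8
j=2: r + 1k = 23.576588… → ⌈·⌉ = 24
j=3: r + 2k = 40.047176… → ⌈·⌉ = 41
j=4: r + 3k = 56.517764… → ⌈·⌉ = 57
j=5: r + 4k = 72.988352… → ⌈·⌉ = 73
j=6: r + 5k = 89.458941… → ⌈·⌉ = 90
j=7: r + 6k = 105.929529… → ⌈·⌉ = 106
j=8: r + 7k = 122.400117… → ⌈·⌉ = 123
j=9: r + 8k = 138.870705… → ⌈·⌉ = 139
j=10: r + 9k = 155.341294… → ⌈·⌉ = 156
j=11: r + 10k = 171.811882… → ⌈·⌉ = 172
j=12: r + 11k = 188.282470… → ⌈·⌉ = 189
j=13: r + 12k = 204.753058… → ⌈·⌉ = 205
j=14: r + 13k = 221.223647… → ⌈·⌉ = 222
j=15: r + 14k = 237.694235… → ⌈·⌉ = 238
j=16: r + 15k = 254.164823… → ⌈·⌉ = 255
j=17: r + 16k = 270.635411… → ⌈·⌉ = 271

8, 24, 41, 57, 73, 90, 106, 123, 139, 156, 172, 189, 205, 222, 238, 255, 271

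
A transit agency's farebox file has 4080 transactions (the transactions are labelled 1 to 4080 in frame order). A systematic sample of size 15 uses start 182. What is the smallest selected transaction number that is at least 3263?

3446

k = 4080/15 = 272
Steps past start: ⌈(3263 − 182)/272⌉ = ⌈3081/272⌉ = 12
Selected transaction: 182 + 12×272 = 3446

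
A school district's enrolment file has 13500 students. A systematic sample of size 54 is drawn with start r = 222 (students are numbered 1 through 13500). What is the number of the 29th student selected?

k = 13500/54 = 250
29th selection = r + (29−1)·k = 222 + 28×250 = 222 + 7000 = 7222

7222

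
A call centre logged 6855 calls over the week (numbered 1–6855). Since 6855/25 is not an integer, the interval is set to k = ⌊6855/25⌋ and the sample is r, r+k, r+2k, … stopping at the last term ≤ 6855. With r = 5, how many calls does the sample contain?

26

k = ⌊6855/25⌋ = 274
Achieved size = ⌊(6855 − 5)/274⌋ + 1 = ⌊6850/274⌋ + 1 = 25 + 1 = 26
(last selection: 5 + 25×274 = 6855 ≤ 6855; next would be 7129 > 6855)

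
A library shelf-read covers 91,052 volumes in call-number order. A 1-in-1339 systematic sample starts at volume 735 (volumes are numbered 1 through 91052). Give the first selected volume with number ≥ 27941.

28854

k = 1339
Steps past start: ⌈(27941 − 735)/1339⌉ = ⌈27206/1339⌉ = 21
Selected volume: 735 + 21×1339 = 28854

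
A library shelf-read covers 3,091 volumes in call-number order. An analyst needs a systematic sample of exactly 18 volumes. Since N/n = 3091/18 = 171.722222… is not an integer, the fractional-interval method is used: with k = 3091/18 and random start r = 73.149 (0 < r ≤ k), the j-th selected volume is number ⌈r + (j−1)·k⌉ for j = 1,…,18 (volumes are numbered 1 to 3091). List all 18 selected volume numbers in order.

74, 245, 417, 589, 761, 932, 1104, 1276, 1447, 1619, 1791, 1963, 2134, 2306, 2478, 2649, 2821, 2993

j=1: r + 0k = 73.149 → ⌈·⌉ = 74
j=2: r + 1k = 244.871222… → ⌈·⌉ = 245
j=3: r + 2k = 416.593444… → ⌈·⌉ = 417
j=4: r + 3k = 588.315666… → ⌈·⌉ = 589
j=5: r + 4k = 760.037888… → ⌈·⌉ = 761
j=6: r + 5k = 931.760111… → ⌈·⌉ = 932
j=7: r + 6k = 1103.482333… → ⌈·⌉ = 1104
j=8: r + 7k = 1275.204555… → ⌈·⌉ = 1276
j=9: r + 8k = 1446.926777… → ⌈·⌉ = 1447
j=10: r + 9k = 1618.649 → ⌈·⌉ = 1619
j=11: r + 10k = 1790.371222… → ⌈·⌉ = 1791
j=12: r + 11k = 1962.093444… → ⌈·⌉ = 1963
j=13: r + 12k = 2133.815666… → ⌈·⌉ = 2134
j=14: r + 13k = 2305.537888… → ⌈·⌉ = 2306
j=15: r + 14k = 2477.260111… → ⌈·⌉ = 2478
j=16: r + 15k = 2648.982333… → ⌈·⌉ = 2649
j=17: r + 16k = 2820.704555… → ⌈·⌉ = 2821
j=18: r + 17k = 2992.426777… → ⌈·⌉ = 2993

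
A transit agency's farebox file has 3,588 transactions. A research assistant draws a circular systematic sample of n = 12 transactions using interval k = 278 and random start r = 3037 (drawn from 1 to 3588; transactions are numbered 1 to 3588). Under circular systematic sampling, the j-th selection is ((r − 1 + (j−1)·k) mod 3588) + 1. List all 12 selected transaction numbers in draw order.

3037, 3315, 5, 283, 561, 839, 1117, 1395, 1673, 1951, 2229, 2507

Selection 1: 3037
Selection 2: 3037 + 278 = 3315
Selection 3: 3315 + 278 = 3593 → 3593 − 3588 = 5
Selection 4: 5 + 278 = 283
Selection 5: 283 + 278 = 561
Selection 6: 561 + 278 = 839
Selection 7: 839 + 278 = 1117
Selection 8: 1117 + 278 = 1395
Selection 9: 1395 + 278 = 1673
Selection 10: 1673 + 278 = 1951
Selection 11: 1951 + 278 = 2229
Selection 12: 2229 + 278 = 2507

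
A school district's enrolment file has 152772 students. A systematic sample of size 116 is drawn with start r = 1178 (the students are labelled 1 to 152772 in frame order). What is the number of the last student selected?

152633

k = 152772/116 = 1317
116th selection = r + (116−1)·k = 1178 + 115×1317 = 1178 + 151455 = 152633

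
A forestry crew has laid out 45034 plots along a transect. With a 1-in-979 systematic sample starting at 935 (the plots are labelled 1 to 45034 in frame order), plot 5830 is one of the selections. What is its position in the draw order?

k = 979
position = (5830 − 935)/979 + 1 = 4895/979 + 1 = 5 + 1 = 6

6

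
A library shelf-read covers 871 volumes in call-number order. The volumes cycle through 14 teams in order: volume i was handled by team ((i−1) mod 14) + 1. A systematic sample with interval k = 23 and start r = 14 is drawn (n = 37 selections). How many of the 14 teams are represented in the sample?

Consecutive selections differ by k = 23, so their team numbers differ by 23 mod 14 = 9.
gcd(23, 14) = 1, so the sample visits 14/1 = 14 distinct residues mod 14.
Start 14 is team 14; the teams hit are 1, 2, 3, 4, 5, 6, 7, 8, 9, 10, 11, 12, 13, 14.

14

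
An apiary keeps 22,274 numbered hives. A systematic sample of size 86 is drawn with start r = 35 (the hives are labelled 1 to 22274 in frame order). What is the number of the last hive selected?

22050

k = 22274/86 = 259
86th selection = r + (86−1)·k = 35 + 85×259 = 35 + 22015 = 22050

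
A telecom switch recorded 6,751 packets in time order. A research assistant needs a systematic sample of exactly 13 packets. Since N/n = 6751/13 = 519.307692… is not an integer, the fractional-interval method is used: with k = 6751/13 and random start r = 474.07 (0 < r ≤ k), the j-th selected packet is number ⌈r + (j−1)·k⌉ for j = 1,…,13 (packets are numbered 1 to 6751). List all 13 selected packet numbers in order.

j=1: r + 0k = 474.07 → ⌈·⌉ = 475
j=2: r + 1k = 993.377692… → ⌈·⌉ = 994
j=3: r + 2k = 1512.685384… → ⌈·⌉ = 1513
j=4: r + 3k = 2031.993076… → ⌈·⌉ = 2032
j=5: r + 4k = 2551.300769… → ⌈·⌉ = 2552
j=6: r + 5k = 3070.608461… → ⌈·⌉ = 3071
j=7: r + 6k = 3589.916153… → ⌈·⌉ = 3590
j=8: r + 7k = 4109.223846… → ⌈·⌉ = 4110
j=9: r + 8k = 4628.531538… → ⌈·⌉ = 4629
j=10: r + 9k = 5147.839230… → ⌈·⌉ = 5148
j=11: r + 10k = 5667.146923… → ⌈·⌉ = 5668
j=12: r + 11k = 6186.454615… → ⌈·⌉ = 6187
j=13: r + 12k = 6705.762307… → ⌈·⌉ = 6706

475, 994, 1513, 2032, 2552, 3071, 3590, 4110, 4629, 5148, 5668, 6187, 6706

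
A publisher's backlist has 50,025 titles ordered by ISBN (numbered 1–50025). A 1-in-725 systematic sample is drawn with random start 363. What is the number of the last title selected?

49663

k = 725
69th selection = r + (69−1)·k = 363 + 68×725 = 363 + 49300 = 49663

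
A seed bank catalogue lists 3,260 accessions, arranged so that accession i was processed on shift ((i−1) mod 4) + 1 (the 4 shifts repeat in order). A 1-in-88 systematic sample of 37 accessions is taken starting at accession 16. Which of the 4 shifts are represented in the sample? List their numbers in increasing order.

Consecutive selections differ by k = 88, so their shift numbers differ by 88 mod 4 = 0.
gcd(88, 4) = 4, so the sample visits 4/4 = 1 distinct residues mod 4.
Start 16 is shift 4; the shifts hit are 4.

4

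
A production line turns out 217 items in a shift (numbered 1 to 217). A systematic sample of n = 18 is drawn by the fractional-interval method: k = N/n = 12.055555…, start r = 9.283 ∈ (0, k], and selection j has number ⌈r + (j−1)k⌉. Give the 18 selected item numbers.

j=1: r + 0k = 9.283 → ⌈·⌉ = 10
j=2: r + 1k = 21.338555… → ⌈·⌉ = 22
j=3: r + 2k = 33.394111… → ⌈·⌉ = 34
j=4: r + 3k = 45.449666… → ⌈·⌉ = 46
j=5: r + 4k = 57.505222… → ⌈·⌉ = 58
j=6: r + 5k = 69.560777… → ⌈·⌉ = 70
j=7: r + 6k = 81.616333… → ⌈·⌉ = 82
j=8: r + 7k = 93.671888… → ⌈·⌉ = 94
j=9: r + 8k = 105.727444… → ⌈·⌉ = 106
j=10: r + 9k = 117.783 → ⌈·⌉ = 118
j=11: r + 10k = 129.838555… → ⌈·⌉ = 130
j=12: r + 11k = 141.894111… → ⌈·⌉ = 142
j=13: r + 12k = 153.949666… → ⌈·⌉ = 154
j=14: r + 13k = 166.005222… → ⌈·⌉ = 167
j=15: r + 14k = 178.060777… → ⌈·⌉ = 179
j=16: r + 15k = 190.116333… → ⌈·⌉ = 191
j=17: r + 16k = 202.171888… → ⌈·⌉ = 203
j=18: r + 17k = 214.227444… → ⌈·⌉ = 215

10, 22, 34, 46, 58, 70, 82, 94, 106, 118, 130, 142, 154, 167, 179, 191, 203, 215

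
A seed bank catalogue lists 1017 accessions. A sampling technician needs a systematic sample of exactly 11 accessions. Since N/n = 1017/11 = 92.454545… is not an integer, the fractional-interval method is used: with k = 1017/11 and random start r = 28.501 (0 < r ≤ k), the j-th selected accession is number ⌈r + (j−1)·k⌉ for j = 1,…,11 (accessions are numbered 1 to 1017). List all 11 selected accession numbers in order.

29, 121, 214, 306, 399, 491, 584, 676, 769, 861, 954

j=1: r + 0k = 28.501 → ⌈·⌉ = 29
j=2: r + 1k = 120.955545… → ⌈·⌉ = 121
j=3: r + 2k = 213.410090… → ⌈·⌉ = 214
j=4: r + 3k = 305.864636… → ⌈·⌉ = 306
j=5: r + 4k = 398.319181… → ⌈·⌉ = 399
j=6: r + 5k = 490.773727… → ⌈·⌉ = 491
j=7: r + 6k = 583.228272… → ⌈·⌉ = 584
j=8: r + 7k = 675.682818… → ⌈·⌉ = 676
j=9: r + 8k = 768.137363… → ⌈·⌉ = 769
j=10: r + 9k = 860.591909… → ⌈·⌉ = 861
j=11: r + 10k = 953.046454… → ⌈·⌉ = 954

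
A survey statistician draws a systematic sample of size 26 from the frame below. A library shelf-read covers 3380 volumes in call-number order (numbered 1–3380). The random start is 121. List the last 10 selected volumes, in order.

k = N/n = 3380/26 = 130
17th selection = 121 + 16×130 = 2201
18th: 2201 + 130 = 2331
19th: 2331 + 130 = 2461
20th: 2461 + 130 = 2591
21st: 2591 + 130 = 2721
22nd: 2721 + 130 = 2851
23rd: 2851 + 130 = 2981
24th: 2981 + 130 = 3111
25th: 3111 + 130 = 3241
26th: 3241 + 130 = 3371

2201, 2331, 2461, 2591, 2721, 2851, 2981, 3111, 3241, 3371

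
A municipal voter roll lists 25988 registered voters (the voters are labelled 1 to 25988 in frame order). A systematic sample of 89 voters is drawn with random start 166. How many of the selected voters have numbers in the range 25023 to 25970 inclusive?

k = 25988/89 = 292
First selection ≥ 25023: 166 + ⌈(25023−166)/292⌉·292 = 166 + 86×292 = 25278
Last selection ≤ 25970: 166 + ⌊(25970−166)/292⌋·292 = 166 + 88×292 = 25862
Count = 88 − 86 + 1 = 3

3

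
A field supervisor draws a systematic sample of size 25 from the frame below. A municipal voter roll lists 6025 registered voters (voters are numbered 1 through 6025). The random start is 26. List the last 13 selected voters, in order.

k = N/n = 6025/25 = 241
13th selection = 26 + 12×241 = 2918
14th: 2918 + 241 = 3159
15th: 3159 + 241 = 3400
16th: 3400 + 241 = 3641
17th: 3641 + 241 = 3882
18th: 3882 + 241 = 4123
19th: 4123 + 241 = 4364
20th: 4364 + 241 = 4605
21st: 4605 + 241 = 4846
22nd: 4846 + 241 = 5087
23rd: 5087 + 241 = 5328
24th: 5328 + 241 = 5569
25th: 5569 + 241 = 5810

2918, 3159, 3400, 3641, 3882, 4123, 4364, 4605, 4846, 5087, 5328, 5569, 5810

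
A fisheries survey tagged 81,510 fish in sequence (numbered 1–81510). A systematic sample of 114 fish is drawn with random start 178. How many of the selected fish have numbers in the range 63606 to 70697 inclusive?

10

k = 81510/114 = 715
First selection ≥ 63606: 178 + ⌈(63606−178)/715⌉·715 = 178 + 89×715 = 63813
Last selection ≤ 70697: 178 + ⌊(70697−178)/715⌋·715 = 178 + 98×715 = 70248
Count = 98 − 89 + 1 = 10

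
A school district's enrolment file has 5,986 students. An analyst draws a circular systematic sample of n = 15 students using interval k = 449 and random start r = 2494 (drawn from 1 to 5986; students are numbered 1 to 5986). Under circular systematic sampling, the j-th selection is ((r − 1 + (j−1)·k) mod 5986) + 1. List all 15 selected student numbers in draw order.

Selection 1: 2494
Selection 2: 2494 + 449 = 2943
Selection 3: 2943 + 449 = 3392
Selection 4: 3392 + 449 = 3841
Selection 5: 3841 + 449 = 4290
Selection 6: 4290 + 449 = 4739
Selection 7: 4739 + 449 = 5188
Selection 8: 5188 + 449 = 5637
Selection 9: 5637 + 449 = 6086 → 6086 − 5986 = 100
Selection 10: 100 + 449 = 549
Selection 11: 549 + 449 = 998
Selection 12: 998 + 449 = 1447
Selection 13: 1447 + 449 = 1896
Selection 14: 1896 + 449 = 2345
Selection 15: 2345 + 449 = 2794

2494, 2943, 3392, 3841, 4290, 4739, 5188, 5637, 100, 549, 998, 1447, 1896, 2345, 2794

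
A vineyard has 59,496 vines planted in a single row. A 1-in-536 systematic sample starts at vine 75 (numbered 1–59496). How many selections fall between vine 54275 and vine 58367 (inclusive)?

7

k = 536
First selection ≥ 54275: 75 + ⌈(54275−75)/536⌉·536 = 75 + 102×536 = 54747
Last selection ≤ 58367: 75 + ⌊(58367−75)/536⌋·536 = 75 + 108×536 = 57963
Count = 108 − 102 + 1 = 7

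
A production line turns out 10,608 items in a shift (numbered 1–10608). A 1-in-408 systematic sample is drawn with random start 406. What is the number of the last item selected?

10606

k = 408
26th selection = r + (26−1)·k = 406 + 25×408 = 406 + 10200 = 10606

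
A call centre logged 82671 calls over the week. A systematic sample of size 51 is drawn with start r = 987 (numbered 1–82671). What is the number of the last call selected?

82037

k = 82671/51 = 1621
51st selection = r + (51−1)·k = 987 + 50×1621 = 987 + 81050 = 82037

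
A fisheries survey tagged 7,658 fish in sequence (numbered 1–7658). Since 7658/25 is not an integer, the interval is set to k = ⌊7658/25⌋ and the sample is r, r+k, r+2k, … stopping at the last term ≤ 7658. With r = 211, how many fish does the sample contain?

k = ⌊7658/25⌋ = 306
Achieved size = ⌊(7658 − 211)/306⌋ + 1 = ⌊7447/306⌋ + 1 = 24 + 1 = 25
(last selection: 211 + 24×306 = 7555 ≤ 7658; next would be 7861 > 7658)

25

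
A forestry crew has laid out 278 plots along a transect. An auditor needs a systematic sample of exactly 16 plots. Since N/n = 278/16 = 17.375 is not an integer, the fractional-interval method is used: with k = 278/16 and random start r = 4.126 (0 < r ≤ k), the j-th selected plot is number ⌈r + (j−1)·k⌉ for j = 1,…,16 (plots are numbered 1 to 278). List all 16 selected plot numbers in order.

5, 22, 39, 57, 74, 92, 109, 126, 144, 161, 178, 196, 213, 231, 248, 265

j=1: r + 0k = 4.126 → ⌈·⌉ = 5
j=2: r + 1k = 21.501 → ⌈·⌉ = 22
j=3: r + 2k = 38.876 → ⌈·⌉ = 39
j=4: r + 3k = 56.251 → ⌈·⌉ = 57
j=5: r + 4k = 73.626 → ⌈·⌉ = 74
j=6: r + 5k = 91.001 → ⌈·⌉ = 92
j=7: r + 6k = 108.376 → ⌈·⌉ = 109
j=8: r + 7k = 125.751 → ⌈·⌉ = 126
j=9: r + 8k = 143.126 → ⌈·⌉ = 144
j=10: r + 9k = 160.501 → ⌈·⌉ = 161
j=11: r + 10k = 177.876 → ⌈·⌉ = 178
j=12: r + 11k = 195.251 → ⌈·⌉ = 196
j=13: r + 12k = 212.626 → ⌈·⌉ = 213
j=14: r + 13k = 230.001 → ⌈·⌉ = 231
j=15: r + 14k = 247.376 → ⌈·⌉ = 248
j=16: r + 15k = 264.751 → ⌈·⌉ = 265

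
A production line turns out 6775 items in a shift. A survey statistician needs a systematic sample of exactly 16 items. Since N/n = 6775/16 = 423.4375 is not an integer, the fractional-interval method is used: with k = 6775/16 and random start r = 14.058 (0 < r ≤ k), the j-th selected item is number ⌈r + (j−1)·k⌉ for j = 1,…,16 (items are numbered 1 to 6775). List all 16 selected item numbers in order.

15, 438, 861, 1285, 1708, 2132, 2555, 2979, 3402, 3825, 4249, 4672, 5096, 5519, 5943, 6366

j=1: r + 0k = 14.058 → ⌈·⌉ = 15
j=2: r + 1k = 437.4955 → ⌈·⌉ = 438
j=3: r + 2k = 860.933 → ⌈·⌉ = 861
j=4: r + 3k = 1284.3705 → ⌈·⌉ = 1285
j=5: r + 4k = 1707.808 → ⌈·⌉ = 1708
j=6: r + 5k = 2131.2455 → ⌈·⌉ = 2132
j=7: r + 6k = 2554.683 → ⌈·⌉ = 2555
j=8: r + 7k = 2978.1205 → ⌈·⌉ = 2979
j=9: r + 8k = 3401.558 → ⌈·⌉ = 3402
j=10: r + 9k = 3824.9955 → ⌈·⌉ = 3825
j=11: r + 10k = 4248.433 → ⌈·⌉ = 4249
j=12: r + 11k = 4671.8705 → ⌈·⌉ = 4672
j=13: r + 12k = 5095.308 → ⌈·⌉ = 5096
j=14: r + 13k = 5518.7455 → ⌈·⌉ = 5519
j=15: r + 14k = 5942.183 → ⌈·⌉ = 5943
j=16: r + 15k = 6365.6205 → ⌈·⌉ = 6366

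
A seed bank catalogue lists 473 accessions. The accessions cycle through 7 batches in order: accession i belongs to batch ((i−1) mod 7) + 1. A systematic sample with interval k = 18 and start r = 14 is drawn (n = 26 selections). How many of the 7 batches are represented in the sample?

Consecutive selections differ by k = 18, so their batch numbers differ by 18 mod 7 = 4.
gcd(18, 7) = 1, so the sample visits 7/1 = 7 distinct residues mod 7.
Start 14 is batch 7; the batches hit are 1, 2, 3, 4, 5, 6, 7.

7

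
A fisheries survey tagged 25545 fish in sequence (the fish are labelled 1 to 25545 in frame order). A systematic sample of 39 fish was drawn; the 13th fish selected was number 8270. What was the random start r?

410

k = 25545/39 = 655
r = 8270 − (13−1)×655 = 8270 − 7860 = 410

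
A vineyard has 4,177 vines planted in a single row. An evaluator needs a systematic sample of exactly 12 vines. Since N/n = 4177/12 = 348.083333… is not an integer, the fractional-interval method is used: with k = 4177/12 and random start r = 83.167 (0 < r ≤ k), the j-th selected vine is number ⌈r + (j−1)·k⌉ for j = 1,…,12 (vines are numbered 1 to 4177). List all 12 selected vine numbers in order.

j=1: r + 0k = 83.167 → ⌈·⌉ = 84
j=2: r + 1k = 431.250333… → ⌈·⌉ = 432
j=3: r + 2k = 779.333666… → ⌈·⌉ = 780
j=4: r + 3k = 1127.417 → ⌈·⌉ = 1128
j=5: r + 4k = 1475.500333… → ⌈·⌉ = 1476
j=6: r + 5k = 1823.583666… → ⌈·⌉ = 1824
j=7: r + 6k = 2171.667 → ⌈·⌉ = 2172
j=8: r + 7k = 2519.750333… → ⌈·⌉ = 2520
j=9: r + 8k = 2867.833666… → ⌈·⌉ = 2868
j=10: r + 9k = 3215.917 → ⌈·⌉ = 3216
j=11: r + 10k = 3564.000333… → ⌈·⌉ = 3565
j=12: r + 11k = 3912.083666… → ⌈·⌉ = 3913

84, 432, 780, 1128, 1476, 1824, 2172, 2520, 2868, 3216, 3565, 3913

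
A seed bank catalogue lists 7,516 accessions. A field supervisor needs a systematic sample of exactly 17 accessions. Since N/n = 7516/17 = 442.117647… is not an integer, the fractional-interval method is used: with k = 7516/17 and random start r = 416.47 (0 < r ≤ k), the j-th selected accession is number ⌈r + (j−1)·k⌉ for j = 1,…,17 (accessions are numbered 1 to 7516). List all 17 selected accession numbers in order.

j=1: r + 0k = 416.47 → ⌈·⌉ = 417
j=2: r + 1k = 858.587647… → ⌈·⌉ = 859
j=3: r + 2k = 1300.705294… → ⌈·⌉ = 1301
j=4: r + 3k = 1742.822941… → ⌈·⌉ = 1743
j=5: r + 4k = 2184.940588… → ⌈·⌉ = 2185
j=6: r + 5k = 2627.058235… → ⌈·⌉ = 2628
j=7: r + 6k = 3069.175882… → ⌈·⌉ = 3070
j=8: r + 7k = 3511.293529… → ⌈·⌉ = 3512
j=9: r + 8k = 3953.411176… → ⌈·⌉ = 3954
j=10: r + 9k = 4395.528823… → ⌈·⌉ = 4396
j=11: r + 10k = 4837.646470… → ⌈·⌉ = 4838
j=12: r + 11k = 5279.764117… → ⌈·⌉ = 5280
j=13: r + 12k = 5721.881764… → ⌈·⌉ = 5722
j=14: r + 13k = 6163.999411… → ⌈·⌉ = 6164
j=15: r + 14k = 6606.117058… → ⌈·⌉ = 6607
j=16: r + 15k = 7048.234705… → ⌈·⌉ = 7049
j=17: r + 16k = 7490.352352… → ⌈·⌉ = 7491

417, 859, 1301, 1743, 2185, 2628, 3070, 3512, 3954, 4396, 4838, 5280, 5722, 6164, 6607, 7049, 7491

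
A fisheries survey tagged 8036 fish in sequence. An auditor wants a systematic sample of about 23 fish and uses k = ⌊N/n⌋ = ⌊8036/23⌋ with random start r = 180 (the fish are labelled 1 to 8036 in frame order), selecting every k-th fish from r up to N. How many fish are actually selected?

23

k = ⌊8036/23⌋ = 349
Achieved size = ⌊(8036 − 180)/349⌋ + 1 = ⌊7856/349⌋ + 1 = 22 + 1 = 23
(last selection: 180 + 22×349 = 7858 ≤ 8036; next would be 8207 > 8036)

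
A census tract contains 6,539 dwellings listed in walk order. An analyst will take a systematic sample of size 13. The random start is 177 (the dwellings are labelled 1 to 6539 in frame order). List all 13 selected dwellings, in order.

177, 680, 1183, 1686, 2189, 2692, 3195, 3698, 4201, 4704, 5207, 5710, 6213

k = N/n = 6539/13 = 503
dwelling 1: 177
dwelling 2: 177 + 503 = 680
dwelling 3: 680 + 503 = 1183
dwelling 4: 1183 + 503 = 1686
dwelling 5: 1686 + 503 = 2189
dwelling 6: 2189 + 503 = 2692
dwelling 7: 2692 + 503 = 3195
dwelling 8: 3195 + 503 = 3698
dwelling 9: 3698 + 503 = 4201
dwelling 10: 4201 + 503 = 4704
dwelling 11: 4704 + 503 = 5207
dwelling 12: 5207 + 503 = 5710
dwelling 13: 5710 + 503 = 6213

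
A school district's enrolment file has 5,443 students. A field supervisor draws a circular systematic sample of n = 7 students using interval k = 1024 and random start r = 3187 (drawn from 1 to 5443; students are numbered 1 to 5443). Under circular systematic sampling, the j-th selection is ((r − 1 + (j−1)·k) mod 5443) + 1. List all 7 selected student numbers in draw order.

3187, 4211, 5235, 816, 1840, 2864, 3888

Selection 1: 3187
Selection 2: 3187 + 1024 = 4211
Selection 3: 4211 + 1024 = 5235
Selection 4: 5235 + 1024 = 6259 → 6259 − 5443 = 816
Selection 5: 816 + 1024 = 1840
Selection 6: 1840 + 1024 = 2864
Selection 7: 2864 + 1024 = 3888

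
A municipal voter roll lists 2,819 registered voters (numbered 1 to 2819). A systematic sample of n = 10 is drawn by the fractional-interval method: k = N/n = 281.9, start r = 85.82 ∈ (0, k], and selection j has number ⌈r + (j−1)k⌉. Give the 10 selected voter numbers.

86, 368, 650, 932, 1214, 1496, 1778, 2060, 2342, 2623

j=1: r + 0k = 85.82 → ⌈·⌉ = 86
j=2: r + 1k = 367.72 → ⌈·⌉ = 368
j=3: r + 2k = 649.62 → ⌈·⌉ = 650
j=4: r + 3k = 931.52 → ⌈·⌉ = 932
j=5: r + 4k = 1213.42 → ⌈·⌉ = 1214
j=6: r + 5k = 1495.32 → ⌈·⌉ = 1496
j=7: r + 6k = 1777.22 → ⌈·⌉ = 1778
j=8: r + 7k = 2059.12 → ⌈·⌉ = 2060
j=9: r + 8k = 2341.02 → ⌈·⌉ = 2342
j=10: r + 9k = 2622.92 → ⌈·⌉ = 2623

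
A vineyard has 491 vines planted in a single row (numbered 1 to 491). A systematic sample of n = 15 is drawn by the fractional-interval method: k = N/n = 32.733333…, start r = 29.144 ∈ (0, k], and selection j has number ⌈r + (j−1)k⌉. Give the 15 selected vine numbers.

j=1: r + 0k = 29.144 → ⌈·⌉ = 30
j=2: r + 1k = 61.877333… → ⌈·⌉ = 62
j=3: r + 2k = 94.610666… → ⌈·⌉ = 95
j=4: r + 3k = 127.344 → ⌈·⌉ = 128
j=5: r + 4k = 160.077333… → ⌈·⌉ = 161
j=6: r + 5k = 192.810666… → ⌈·⌉ = 193
j=7: r + 6k = 225.544 → ⌈·⌉ = 226
j=8: r + 7k = 258.277333… → ⌈·⌉ = 259
j=9: r + 8k = 291.010666… → ⌈·⌉ = 292
j=10: r + 9k = 323.744 → ⌈·⌉ = 324
j=11: r + 10k = 356.477333… → ⌈·⌉ = 357
j=12: r + 11k = 389.210666… → ⌈·⌉ = 390
j=13: r + 12k = 421.944 → ⌈·⌉ = 422
j=14: r + 13k = 454.677333… → ⌈·⌉ = 455
j=15: r + 14k = 487.410666… → ⌈·⌉ = 488

30, 62, 95, 128, 161, 193, 226, 259, 292, 324, 357, 390, 422, 455, 488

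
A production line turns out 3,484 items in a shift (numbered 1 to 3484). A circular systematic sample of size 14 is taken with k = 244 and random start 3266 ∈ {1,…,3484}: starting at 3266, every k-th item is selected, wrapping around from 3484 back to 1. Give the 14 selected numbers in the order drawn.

Selection 1: 3266
Selection 2: 3266 + 244 = 3510 → 3510 − 3484 = 26
Selection 3: 26 + 244 = 270
Selection 4: 270 + 244 = 514
Selection 5: 514 + 244 = 758
Selection 6: 758 + 244 = 1002
Selection 7: 1002 + 244 = 1246
Selection 8: 1246 + 244 = 1490
Selection 9: 1490 + 244 = 1734
Selection 10: 1734 + 244 = 1978
Selection 11: 1978 + 244 = 2222
Selection 12: 2222 + 244 = 2466
Selection 13: 2466 + 244 = 2710
Selection 14: 2710 + 244 = 2954

3266, 26, 270, 514, 758, 1002, 1246, 1490, 1734, 1978, 2222, 2466, 2710, 2954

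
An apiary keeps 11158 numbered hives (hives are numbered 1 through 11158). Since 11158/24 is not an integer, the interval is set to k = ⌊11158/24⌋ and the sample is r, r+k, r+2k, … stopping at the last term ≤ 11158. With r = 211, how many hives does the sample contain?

k = ⌊11158/24⌋ = 464
Achieved size = ⌊(11158 − 211)/464⌋ + 1 = ⌊10947/464⌋ + 1 = 23 + 1 = 24
(last selection: 211 + 23×464 = 10883 ≤ 11158; next would be 11347 > 11158)

24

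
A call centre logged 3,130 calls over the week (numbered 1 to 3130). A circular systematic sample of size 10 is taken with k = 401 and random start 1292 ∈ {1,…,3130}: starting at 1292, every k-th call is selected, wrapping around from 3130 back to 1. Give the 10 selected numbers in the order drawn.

1292, 1693, 2094, 2495, 2896, 167, 568, 969, 1370, 1771

Selection 1: 1292
Selection 2: 1292 + 401 = 1693
Selection 3: 1693 + 401 = 2094
Selection 4: 2094 + 401 = 2495
Selection 5: 2495 + 401 = 2896
Selection 6: 2896 + 401 = 3297 → 3297 − 3130 = 167
Selection 7: 167 + 401 = 568
Selection 8: 568 + 401 = 969
Selection 9: 969 + 401 = 1370
Selection 10: 1370 + 401 = 1771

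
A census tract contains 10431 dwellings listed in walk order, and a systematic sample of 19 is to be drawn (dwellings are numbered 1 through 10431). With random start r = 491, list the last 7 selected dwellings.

7079, 7628, 8177, 8726, 9275, 9824, 10373

k = N/n = 10431/19 = 549
13th selection = 491 + 12×549 = 7079
14th: 7079 + 549 = 7628
15th: 7628 + 549 = 8177
16th: 8177 + 549 = 8726
17th: 8726 + 549 = 9275
18th: 9275 + 549 = 9824
19th: 9824 + 549 = 10373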